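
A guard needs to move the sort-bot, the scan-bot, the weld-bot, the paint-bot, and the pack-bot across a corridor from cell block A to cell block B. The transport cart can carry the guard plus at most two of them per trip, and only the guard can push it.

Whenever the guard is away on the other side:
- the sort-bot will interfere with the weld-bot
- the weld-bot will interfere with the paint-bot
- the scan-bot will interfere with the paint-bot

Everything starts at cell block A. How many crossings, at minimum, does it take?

Counting alone: the guard can take at most 2 across per trip to cell block B, so moving all 5 needs at least 3 loaded trips out, with a return between consecutive ones — at least 5 crossings.
The plan below uses exactly 5 crossings, so it is optimal:
1. Guard goes to cell block B with the paint-bot and the sort-bot.
2. Guard goes back to cell block A alone.
3. Guard goes to cell block B with the pack-bot.
4. Guard goes back to cell block A alone.
5. Guard goes to cell block B with the scan-bot and the weld-bot.

5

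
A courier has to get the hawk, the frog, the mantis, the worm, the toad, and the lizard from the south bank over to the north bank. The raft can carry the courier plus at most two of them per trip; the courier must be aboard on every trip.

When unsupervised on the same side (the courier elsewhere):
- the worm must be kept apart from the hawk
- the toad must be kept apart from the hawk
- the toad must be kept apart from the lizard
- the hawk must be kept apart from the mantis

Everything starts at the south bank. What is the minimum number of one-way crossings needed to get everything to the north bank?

Counting alone: the courier can take at most 2 across per trip to the north bank, so moving all 6 needs at least 3 loaded trips out, with a return between consecutive ones — at least 5 crossings.
The safety rule pushes this higher. Following every safe sequence of crossings, the most of the 6 that can be at the north bank as the raft arrives there on crossing 5 is 5 — never all 6.
So no plan with fewer than 7 crossings exists, and this one achieves 7:
1. Courier goes to the north bank with the hawk and the toad.  [the south bank: the frog, the lizard, the mantis, the worm | the north bank: the hawk, the toad]
2. Courier goes back to the south bank with the hawk.  [the south bank: the frog, the hawk, the lizard, the mantis, the worm | the north bank: the toad]
3. Courier goes to the north bank with the frog and the hawk.  [the south bank: the lizard, the mantis, the worm | the north bank: the frog, the hawk, the toad]
4. Courier goes back to the south bank with the hawk.  [the south bank: the hawk, the lizard, the mantis, the worm | the north bank: the frog, the toad]
5. Courier goes to the north bank with the mantis and the worm.  [the south bank: the hawk, the lizard | the north bank: the frog, the mantis, the toad, the worm]
6. Courier goes back to the south bank alone.  [the south bank: the hawk, the lizard | the north bank: the frog, the mantis, the toad, the worm]
7. Courier goes to the north bank with the hawk and the lizard.  [the south bank: — | the north bank: the frog, the hawk, the lizard, the mantis, the toad, the worm]

7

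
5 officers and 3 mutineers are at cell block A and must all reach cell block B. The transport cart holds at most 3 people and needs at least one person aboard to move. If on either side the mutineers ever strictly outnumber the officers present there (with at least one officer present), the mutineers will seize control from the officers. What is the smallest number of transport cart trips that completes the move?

7

Counting alone: each trip to cell block B takes at most 3 across and each return brings at least 1 back, so after t trips out (and t−1 returns) at most 3t − (t−1) of the 8 are across; that first reaches 8 at t = 4, so at least 7 crossings are needed.
The plan below uses exactly 7 crossings, so it is optimal:
1. 2 mutineers → cell block B.  (cell block A: 5O 1M; cell block B: 0O 2M)
2. 1 mutineer ← cell block A.  (cell block A: 5O 2M; cell block B: 0O 1M)
3. 2 officers and 1 mutineer → cell block B.  (cell block A: 3O 1M; cell block B: 2O 2M)
4. 1 mutineer ← cell block A.  (cell block A: 3O 2M; cell block B: 2O 1M)
5. 1 officer and 2 mutineers → cell block B.  (cell block A: 2O 0M; cell block B: 3O 3M)
6. 1 mutineer ← cell block A.  (cell block A: 2O 1M; cell block B: 3O 2M)
7. 2 officers and 1 mutineer → cell block B.  (cell block A: 0O 0M; cell block B: 5O 3M)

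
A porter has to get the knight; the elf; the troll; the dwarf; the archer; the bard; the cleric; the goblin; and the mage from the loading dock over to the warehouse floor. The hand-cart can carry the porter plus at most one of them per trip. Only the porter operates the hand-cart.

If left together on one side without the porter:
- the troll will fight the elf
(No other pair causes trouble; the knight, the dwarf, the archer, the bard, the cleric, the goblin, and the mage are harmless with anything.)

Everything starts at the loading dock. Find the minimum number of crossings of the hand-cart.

17

Counting alone: the porter can take at most 1 across per trip to the warehouse floor, so moving all 9 needs at least 9 loaded trips out, with a return between consecutive ones — at least 17 crossings.
The plan below uses exactly 17 crossings, so it is optimal:
1. Porter goes to the warehouse floor with the elf.
2. Porter goes back to the loading dock alone.
3. Porter goes to the warehouse floor with the knight.
4. Porter goes back to the loading dock alone.
5. Porter goes to the warehouse floor with the dwarf.
6. Porter goes back to the loading dock alone.
7. Porter goes to the warehouse floor with the archer.
8. Porter goes back to the loading dock alone.
9. Porter goes to the warehouse floor with the bard.
10. Porter goes back to the loading dock alone.
11. Porter goes to the warehouse floor with the cleric.
12. Porter goes back to the loading dock alone.
13. Porter goes to the warehouse floor with the goblin.
14. Porter goes back to the loading dock alone.
15. Porter goes to the warehouse floor with the mage.
16. Porter goes back to the loading dock alone.
17. Porter goes to the warehouse floor with the troll.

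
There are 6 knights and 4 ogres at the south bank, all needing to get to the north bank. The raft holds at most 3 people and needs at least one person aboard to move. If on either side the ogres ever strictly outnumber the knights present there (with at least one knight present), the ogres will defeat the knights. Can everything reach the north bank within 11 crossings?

Yes — this plan uses 9 crossings (≤ 11):
1. 2 ogres → the north bank.  (the south bank: 6K 2O; the north bank: 0K 2O)
2. 1 ogre ← the south bank.  (the south bank: 6K 3O; the north bank: 0K 1O)
3. 3 ogres → the north bank.  (the south bank: 6K 0O; the north bank: 0K 4O)
4. 1 ogre ← the south bank.  (the south bank: 6K 1O; the north bank: 0K 3O)
5. 3 knights → the north bank.  (the south bank: 3K 1O; the north bank: 3K 3O)
6. 1 ogre ← the south bank.  (the south bank: 3K 2O; the north bank: 3K 2O)
7. 1 knight and 2 ogres → the north bank.  (the south bank: 2K 0O; the north bank: 4K 4O)
8. 1 ogre ← the south bank.  (the south bank: 2K 1O; the north bank: 4K 3O)
9. 2 knights and 1 ogre → the north bank.  (the south bank: 0K 0O; the north bank: 6K 4O)

Yes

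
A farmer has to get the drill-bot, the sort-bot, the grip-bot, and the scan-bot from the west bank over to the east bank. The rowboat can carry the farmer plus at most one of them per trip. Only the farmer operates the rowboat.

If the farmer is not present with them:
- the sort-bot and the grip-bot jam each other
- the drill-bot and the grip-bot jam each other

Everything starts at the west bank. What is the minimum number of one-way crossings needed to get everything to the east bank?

Counting alone: the farmer can take at most 1 across per trip to the east bank, so moving all 4 needs at least 4 loaded trips out, with a return between consecutive ones — at least 7 crossings.
The safety rule pushes this higher. Following every safe sequence of crossings, the most of the 4 that can be at the east bank as the rowboat arrives there on crossing 7 is 3 — never all 4.
So no plan with fewer than 9 crossings exists, and this one achieves 9:
1. Farmer goes to the east bank with the grip-bot.
2. Farmer goes back to the west bank alone.
3. Farmer goes to the east bank with the drill-bot.
4. Farmer goes back to the west bank with the grip-bot.
5. Farmer goes to the east bank with the sort-bot.
6. Farmer goes back to the west bank alone.
7. Farmer goes to the east bank with the scan-bot.
8. Farmer goes back to the west bank alone.
9. Farmer goes to the east bank with the grip-bot.

9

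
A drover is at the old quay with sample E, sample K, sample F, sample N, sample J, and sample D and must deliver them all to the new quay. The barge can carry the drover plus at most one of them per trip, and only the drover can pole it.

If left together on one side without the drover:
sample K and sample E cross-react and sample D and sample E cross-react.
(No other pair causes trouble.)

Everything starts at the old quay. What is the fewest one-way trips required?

Counting alone: the drover can take at most 1 across per trip to the new quay, so moving all 6 needs at least 6 loaded trips out, with a return between consecutive ones — at least 11 crossings.
The safety rule pushes this higher. Following every safe sequence of crossings, the most of the 6 that can be at the new quay as the barge arrives there on crossing 11 is 5 — never all 6.
So no plan with fewer than 13 crossings exists, and this one achieves 13:
1. Drover goes to the new quay with sample E.  [the old quay: sample D, sample F, sample J, sample K, sample N | the new quay: sample E]
2. Drover goes back to the old quay alone.  [the old quay: sample D, sample F, sample J, sample K, sample N | the new quay: sample E]
3. Drover goes to the new quay with sample K.  [the old quay: sample D, sample F, sample J, sample N | the new quay: sample E, sample K]
4. Drover goes back to the old quay with sample E.  [the old quay: sample D, sample E, sample F, sample J, sample N | the new quay: sample K]
5. Drover goes to the new quay with sample D.  [the old quay: sample E, sample F, sample J, sample N | the new quay: sample D, sample K]
6. Drover goes back to the old quay alone.  [the old quay: sample E, sample F, sample J, sample N | the new quay: sample D, sample K]
7. Drover goes to the new quay with sample F.  [the old quay: sample E, sample J, sample N | the new quay: sample D, sample F, sample K]
8. Drover goes back to the old quay alone.  [the old quay: sample E, sample J, sample N | the new quay: sample D, sample F, sample K]
9. Drover goes to the new quay with sample N.  [the old quay: sample E, sample J | the new quay: sample D, sample F, sample K, sample N]
10. Drover goes back to the old quay alone.  [the old quay: sample E, sample J | the new quay: sample D, sample F, sample K, sample N]
11. Drover goes to the new quay with sample J.  [the old quay: sample E | the new quay: sample D, sample F, sample J, sample K, sample N]
12. Drover goes back to the old quay alone.  [the old quay: sample E | the new quay: sample D, sample F, sample J, sample K, sample N]
13. Drover goes to the new quay with sample E.  [the old quay: — | the new quay: sample D, sample E, sample F, sample J, sample K, sample N]

13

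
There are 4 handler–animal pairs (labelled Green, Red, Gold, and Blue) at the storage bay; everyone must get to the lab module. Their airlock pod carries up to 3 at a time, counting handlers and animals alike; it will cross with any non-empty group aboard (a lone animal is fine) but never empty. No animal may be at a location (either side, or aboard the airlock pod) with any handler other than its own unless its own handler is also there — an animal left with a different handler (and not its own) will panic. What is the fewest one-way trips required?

9

Counting alone: each trip to the lab module takes at most 3 across and each return brings at least 1 back, so after t trips out (and t−1 returns) at most 3t − (t−1) of the 8 are across; that first reaches 8 at t = 4, so at least 7 crossings are needed.
The safety rule pushes this higher. Following every safe sequence of crossings, the most of the 8 that can be at the lab module as the airlock pod arrives there on crossing 7 is 7 — never all 8.
So no plan with fewer than 9 crossings exists, and this one achieves 9:
1. animal Green and handler Green cross → the lab module.
2. handler Green crosses ← the storage bay.
3. animal Red, handler Green, and handler Red cross → the lab module.
4. animal Green and handler Green cross ← the storage bay.
5. handler Blue, handler Gold, and handler Green cross → the lab module.
6. animal Red crosses ← the storage bay.
7. animal Green and animal Red cross → the lab module.
8. animal Green crosses ← the storage bay.
9. animal Blue, animal Gold, and animal Green cross → the lab module.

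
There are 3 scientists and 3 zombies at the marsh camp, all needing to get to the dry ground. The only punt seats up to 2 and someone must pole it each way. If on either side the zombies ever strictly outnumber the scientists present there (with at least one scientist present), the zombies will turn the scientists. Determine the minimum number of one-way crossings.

11

Counting alone: each trip to the dry ground takes at most 2 across and each return brings at least 1 back, so after t trips out (and t−1 returns) at most 2t − (t−1) of the 6 are across; that first reaches 6 at t = 5, so at least 9 crossings are needed.
The safety rule pushes this higher. Following every safe sequence of crossings, the most of the 6 that can be at the dry ground as the punt arrives there on crossing 9 is 5 — never all 6.
So no plan with fewer than 11 crossings exists, and this one achieves 11:
1. 2 zombies → the dry ground.  (the marsh camp: 3S 1Z; the dry ground: 0S 2Z)
2. 1 zombie ← the marsh camp.  (the marsh camp: 3S 2Z; the dry ground: 0S 1Z)
3. 2 zombies → the dry ground.  (the marsh camp: 3S 0Z; the dry ground: 0S 3Z)
4. 1 zombie ← the marsh camp.  (the marsh camp: 3S 1Z; the dry ground: 0S 2Z)
5. 2 scientists → the dry ground.  (the marsh camp: 1S 1Z; the dry ground: 2S 2Z)
6. 1 scientist and 1 zombie ← the marsh camp.  (the marsh camp: 2S 2Z; the dry ground: 1S 1Z)
7. 2 scientists → the dry ground.  (the marsh camp: 0S 2Z; the dry ground: 3S 1Z)
8. 1 zombie ← the marsh camp.  (the marsh camp: 0S 3Z; the dry ground: 3S 0Z)
9. 2 zombies → the dry ground.  (the marsh camp: 0S 1Z; the dry ground: 3S 2Z)
10. 1 zombie ← the marsh camp.  (the marsh camp: 0S 2Z; the dry ground: 3S 1Z)
11. 2 zombies → the dry ground.  (the marsh camp: 0S 0Z; the dry ground: 3S 3Z)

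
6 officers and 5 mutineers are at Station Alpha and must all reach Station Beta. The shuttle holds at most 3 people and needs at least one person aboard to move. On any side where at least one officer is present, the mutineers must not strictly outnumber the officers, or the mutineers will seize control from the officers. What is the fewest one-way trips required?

9

Counting alone: each trip to Station Beta takes at most 3 across and each return brings at least 1 back, so after t trips out (and t−1 returns) at most 3t − (t−1) of the 11 are across; that first reaches 11 at t = 5, so at least 9 crossings are needed.
The plan below uses exactly 9 crossings, so it is optimal:
1. 3 mutineers → Station Beta.  (Station Alpha: 6O 2M; Station Beta: 0O 3M)
2. 1 mutineer ← Station Alpha.  (Station Alpha: 6O 3M; Station Beta: 0O 2M)
3. 3 officers → Station Beta.  (Station Alpha: 3O 3M; Station Beta: 3O 2M)
4. 1 officer ← Station Alpha.  (Station Alpha: 4O 3M; Station Beta: 2O 2M)
5. 2 officers and 1 mutineer → Station Beta.  (Station Alpha: 2O 2M; Station Beta: 4O 3M)
6. 1 officer ← Station Alpha.  (Station Alpha: 3O 2M; Station Beta: 3O 3M)
7. 2 officers and 1 mutineer → Station Beta.  (Station Alpha: 1O 1M; Station Beta: 5O 4M)
8. 1 officer ← Station Alpha.  (Station Alpha: 2O 1M; Station Beta: 4O 4M)
9. 2 officers and 1 mutineer → Station Beta.  (Station Alpha: 0O 0M; Station Beta: 6O 5M)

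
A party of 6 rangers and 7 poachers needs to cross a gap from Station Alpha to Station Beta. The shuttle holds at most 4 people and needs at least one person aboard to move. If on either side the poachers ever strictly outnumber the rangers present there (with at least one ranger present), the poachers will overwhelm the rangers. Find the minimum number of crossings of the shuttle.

The poachers already outnumber the rangers at Station Alpha before anyone moves, so the starting position itself is disallowed.

impossible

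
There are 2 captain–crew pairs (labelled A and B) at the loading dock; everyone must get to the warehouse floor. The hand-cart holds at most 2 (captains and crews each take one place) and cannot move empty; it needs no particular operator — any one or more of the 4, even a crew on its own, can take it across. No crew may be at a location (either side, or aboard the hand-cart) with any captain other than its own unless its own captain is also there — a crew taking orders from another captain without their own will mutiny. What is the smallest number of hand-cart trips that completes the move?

Counting alone: each trip to the warehouse floor takes at most 2 across and each return brings at least 1 back, so after t trips out (and t−1 returns) at most 2t − (t−1) of the 4 are across; that first reaches 4 at t = 3, so at least 5 crossings are needed.
The plan below uses exactly 5 crossings, so it is optimal:
1. captain A and crew A cross → the warehouse floor.
2. captain A crosses ← the loading dock.
3. captain A and captain B cross → the warehouse floor.
4. captain B crosses ← the loading dock.
5. captain B and crew B cross → the warehouse floor.

5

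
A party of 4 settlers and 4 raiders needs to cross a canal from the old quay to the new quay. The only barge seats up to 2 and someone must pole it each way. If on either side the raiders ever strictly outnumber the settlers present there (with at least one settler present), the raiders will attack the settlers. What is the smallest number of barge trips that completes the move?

impossible

Following every safe sequence of crossings from the start, the most of the 8 that can be at the new quay as the barge arrives there on crossings 1, 3, 5 is 2, 3, 4 respectively; the best ever achieved is 4 of 8.
From crossing 7 on, no configuration arises that was not already reachable earlier: only 11 distinct safe configurations (who is on which side, and where the barge is) can ever be reached, none of them has everyone across, and every continuation just revisits them. They are: 0 settlers + 0 raiders across (barge back at the start); 0 settlers + 1 raider across (barge there); 0 settlers + 1 raider across (barge back at the start); 0 settlers + 2 raiders across (barge there); 0 settlers + 2 raiders across (barge back at the start); 0 settlers + 3 raiders across (barge there); 0 settlers + 3 raiders across (barge back at the start); 0 settlers + 4 raiders across (barge there); 1 settler + 1 raider across (barge there); 1 settler + 1 raider across (barge back at the start); 2 settlers + 2 raiders across (barge there). So no valid plan exists.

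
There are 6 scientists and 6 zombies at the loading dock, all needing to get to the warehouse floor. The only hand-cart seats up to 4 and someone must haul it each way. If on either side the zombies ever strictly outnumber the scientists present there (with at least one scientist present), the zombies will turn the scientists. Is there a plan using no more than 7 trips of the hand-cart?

No

Counting alone: each trip to the warehouse floor takes at most 4 across and each return brings at least 1 back, so after t trips out (and t−1 returns) at most 4t − (t−1) of the 12 are across; that first reaches 12 at t = 4, so at least 7 crossings are needed.
The safety rule pushes this higher. Following every safe sequence of crossings, the most of the 12 that can be at the warehouse floor as the hand-cart arrives there on crossing 7 is 11 — never all 12.
So the move cannot be finished within 7 crossings. (The shortest complete plan takes 9:)
1. 2 zombies → the warehouse floor.  (the loading dock: 6S 4Z; the warehouse floor: 0S 2Z)
2. 1 zombie ← the loading dock.  (the loading dock: 6S 5Z; the warehouse floor: 0S 1Z)
3. 4 zombies → the warehouse floor.  (the loading dock: 6S 1Z; the warehouse floor: 0S 5Z)
4. 1 zombie ← the loading dock.  (the loading dock: 6S 2Z; the warehouse floor: 0S 4Z)
5. 4 scientists → the warehouse floor.  (the loading dock: 2S 2Z; the warehouse floor: 4S 4Z)
6. 1 scientist and 1 zombie ← the loading dock.  (the loading dock: 3S 3Z; the warehouse floor: 3S 3Z)
7. 2 scientists and 2 zombies → the warehouse floor.  (the loading dock: 1S 1Z; the warehouse floor: 5S 5Z)
8. 1 scientist and 1 zombie ← the loading dock.  (the loading dock: 2S 2Z; the warehouse floor: 4S 4Z)
9. 2 scientists and 2 zombies → the warehouse floor.  (the loading dock: 0S 0Z; the warehouse floor: 6S 6Z)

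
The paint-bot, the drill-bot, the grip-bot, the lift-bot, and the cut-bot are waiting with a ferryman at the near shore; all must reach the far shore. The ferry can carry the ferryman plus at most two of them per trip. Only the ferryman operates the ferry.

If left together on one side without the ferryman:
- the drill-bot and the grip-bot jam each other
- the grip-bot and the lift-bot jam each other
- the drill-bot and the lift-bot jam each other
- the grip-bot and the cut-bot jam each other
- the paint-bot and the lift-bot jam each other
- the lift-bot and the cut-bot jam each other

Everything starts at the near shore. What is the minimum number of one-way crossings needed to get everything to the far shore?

7

Counting alone: the ferryman can take at most 2 across per trip to the far shore, so moving all 5 needs at least 3 loaded trips out, with a return between consecutive ones — at least 5 crossings.
The safety rule pushes this higher. Following every safe sequence of crossings, the most of the 5 that can be at the far shore as the ferry arrives there on crossing 5 is 4 — never all 5.
So no plan with fewer than 7 crossings exists, and this one achieves 7:
1. Ferryman goes to the far shore with the grip-bot and the lift-bot.  [the near shore: the cut-bot, the drill-bot, the paint-bot | the far shore: the grip-bot, the lift-bot]
2. Ferryman goes back to the near shore with the grip-bot.  [the near shore: the cut-bot, the drill-bot, the grip-bot, the paint-bot | the far shore: the lift-bot]
3. Ferryman goes to the far shore with the grip-bot and the paint-bot.  [the near shore: the cut-bot, the drill-bot | the far shore: the grip-bot, the lift-bot, the paint-bot]
4. Ferryman goes back to the near shore with the lift-bot.  [the near shore: the cut-bot, the drill-bot, the lift-bot | the far shore: the grip-bot, the paint-bot]
5. Ferryman goes to the far shore with the cut-bot and the drill-bot.  [the near shore: the lift-bot | the far shore: the cut-bot, the drill-bot, the grip-bot, the paint-bot]
6. Ferryman goes back to the near shore with the grip-bot.  [the near shore: the grip-bot, the lift-bot | the far shore: the cut-bot, the drill-bot, the paint-bot]
7. Ferryman goes to the far shore with the grip-bot and the lift-bot.  [the near shore: — | the far shore: the cut-bot, the drill-bot, the grip-bot, the lift-bot, the paint-bot]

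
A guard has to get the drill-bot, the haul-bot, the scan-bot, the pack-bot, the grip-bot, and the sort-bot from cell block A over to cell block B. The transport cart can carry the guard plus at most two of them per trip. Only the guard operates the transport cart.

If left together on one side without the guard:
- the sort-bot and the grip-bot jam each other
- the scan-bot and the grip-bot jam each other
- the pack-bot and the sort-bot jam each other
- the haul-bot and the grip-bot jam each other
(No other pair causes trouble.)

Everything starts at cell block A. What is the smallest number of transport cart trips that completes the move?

Counting alone: the guard can take at most 2 across per trip to cell block B, so moving all 6 needs at least 3 loaded trips out, with a return between consecutive ones — at least 5 crossings.
The safety rule pushes this higher. Following every safe sequence of crossings, the most of the 6 that can be at cell block B as the transport cart arrives there on crossing 5 is 5 — never all 6.
So no plan with fewer than 7 crossings exists, and this one achieves 7:
1. Guard goes to cell block B with the grip-bot and the pack-bot.
2. Guard goes back to cell block A alone.
3. Guard goes to cell block B with the drill-bot.
4. Guard goes back to cell block A alone.
5. Guard goes to cell block B with the haul-bot and the scan-bot.
6. Guard goes back to cell block A with the grip-bot.
7. Guard goes to cell block B with the grip-bot and the sort-bot.

7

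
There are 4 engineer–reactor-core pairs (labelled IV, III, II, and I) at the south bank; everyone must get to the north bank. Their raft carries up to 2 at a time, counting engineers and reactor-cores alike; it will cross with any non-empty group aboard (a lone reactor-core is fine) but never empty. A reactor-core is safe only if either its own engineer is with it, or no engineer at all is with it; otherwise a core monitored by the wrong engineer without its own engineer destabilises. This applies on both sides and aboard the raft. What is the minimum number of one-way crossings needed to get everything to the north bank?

Following every safe sequence of crossings from the start, the most of the 8 that can be at the north bank as the raft arrives there on crossings 1, 3, 5 is 2, 3, 4 respectively; the best ever achieved is 4 of 8.
From crossing 7 on, no configuration arises that was not already reachable earlier: only 44 distinct safe configurations (who is on which side, and where the raft is) can ever be reached, none of them has everyone across, and every continuation just revisits them. So no valid plan exists.

impossible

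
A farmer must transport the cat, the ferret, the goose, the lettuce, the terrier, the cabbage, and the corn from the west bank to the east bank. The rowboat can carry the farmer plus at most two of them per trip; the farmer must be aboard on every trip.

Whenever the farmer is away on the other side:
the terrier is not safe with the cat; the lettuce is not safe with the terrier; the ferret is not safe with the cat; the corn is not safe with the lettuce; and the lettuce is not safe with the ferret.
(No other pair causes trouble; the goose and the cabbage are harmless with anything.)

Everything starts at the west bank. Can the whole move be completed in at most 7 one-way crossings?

Counting alone: the farmer can take at most 2 across per trip to the east bank, so moving all 7 needs at least 4 loaded trips out, with a return between consecutive ones — at least 7 crossings.
The safety rule pushes this higher. Following every safe sequence of crossings, the most of the 7 that can be at the east bank as the rowboat arrives there on crossing 7 is 6 — never all 7.
So the move cannot be finished within 7 crossings. (The shortest complete plan takes 9:)
1. Farmer goes to the east bank with the cat and the lettuce.  [the west bank: the cabbage, the corn, the ferret, the goose, the terrier | the east bank: the cat, the lettuce]
2. Farmer goes back to the west bank alone.  [the west bank: the cabbage, the corn, the ferret, the goose, the terrier | the east bank: the cat, the lettuce]
3. Farmer goes to the east bank with the ferret.  [the west bank: the cabbage, the corn, the goose, the terrier | the east bank: the cat, the ferret, the lettuce]
4. Farmer goes back to the west bank with the cat and the lettuce.  [the west bank: the cabbage, the cat, the corn, the goose, the lettuce, the terrier | the east bank: the ferret]
5. Farmer goes to the east bank with the corn and the terrier.  [the west bank: the cabbage, the cat, the goose, the lettuce | the east bank: the corn, the ferret, the terrier]
6. Farmer goes back to the west bank alone.  [the west bank: the cabbage, the cat, the goose, the lettuce | the east bank: the corn, the ferret, the terrier]
7. Farmer goes to the east bank with the cabbage and the goose.  [the west bank: the cat, the lettuce | the east bank: the cabbage, the corn, the ferret, the goose, the terrier]
8. Farmer goes back to the west bank alone.  [the west bank: the cat, the lettuce | the east bank: the cabbage, the corn, the ferret, the goose, the terrier]
9. Farmer goes to the east bank with the cat and the lettuce.  [the west bank: — | the east bank: the cabbage, the cat, the corn, the ferret, the goose, the lettuce, the terrier]

No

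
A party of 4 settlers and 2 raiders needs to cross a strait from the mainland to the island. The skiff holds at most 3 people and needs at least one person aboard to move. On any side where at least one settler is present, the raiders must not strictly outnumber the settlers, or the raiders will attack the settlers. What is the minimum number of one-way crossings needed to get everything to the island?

Counting alone: each trip to the island takes at most 3 across and each return brings at least 1 back, so after t trips out (and t−1 returns) at most 3t − (t−1) of the 6 are across; that first reaches 6 at t = 3, so at least 5 crossings are needed.
The plan below uses exactly 5 crossings, so it is optimal:
1. 2 raiders → the island.  (the mainland: 4S 0R; the island: 0S 2R)
2. 1 raider ← the mainland.  (the mainland: 4S 1R; the island: 0S 1R)
3. 2 settlers and 1 raider → the island.  (the mainland: 2S 0R; the island: 2S 2R)
4. 1 raider ← the mainland.  (the mainland: 2S 1R; the island: 2S 1R)
5. 2 settlers and 1 raider → the island.  (the mainland: 0S 0R; the island: 4S 2R)

5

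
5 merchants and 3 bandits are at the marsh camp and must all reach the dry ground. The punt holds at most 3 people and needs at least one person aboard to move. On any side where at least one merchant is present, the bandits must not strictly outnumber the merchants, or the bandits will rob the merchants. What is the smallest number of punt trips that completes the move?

Counting alone: each trip to the dry ground takes at most 3 across and each return brings at least 1 back, so after t trips out (and t−1 returns) at most 3t − (t−1) of the 8 are across; that first reaches 8 at t = 4, so at least 7 crossings are needed.
The plan below uses exactly 7 crossings, so it is optimal:
1. 2 bandits → the dry ground.  (the marsh camp: 5M 1B; the dry ground: 0M 2B)
2. 1 bandit ← the marsh camp.  (the marsh camp: 5M 2B; the dry ground: 0M 1B)
3. 2 merchants and 1 bandit → the dry ground.  (the marsh camp: 3M 1B; the dry ground: 2M 2B)
4. 1 bandit ← the marsh camp.  (the marsh camp: 3M 2B; the dry ground: 2M 1B)
5. 1 merchant and 2 bandits → the dry ground.  (the marsh camp: 2M 0B; the dry ground: 3M 3B)
6. 1 bandit ← the marsh camp.  (the marsh camp: 2M 1B; the dry ground: 3M 2B)
7. 2 merchants and 1 bandit → the dry ground.  (the marsh camp: 0M 0B; the dry ground: 5M 3B)

7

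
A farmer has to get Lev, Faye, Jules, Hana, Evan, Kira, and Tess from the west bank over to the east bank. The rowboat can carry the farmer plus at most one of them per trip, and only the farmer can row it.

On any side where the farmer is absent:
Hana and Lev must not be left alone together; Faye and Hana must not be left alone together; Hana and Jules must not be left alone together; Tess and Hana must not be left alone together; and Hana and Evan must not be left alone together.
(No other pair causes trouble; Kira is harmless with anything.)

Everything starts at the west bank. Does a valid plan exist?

Following every safe sequence of crossings from the start, the most of the 7 that can be at the east bank as the rowboat arrives there on crossings 1, 3, 5 is 1, 2, 3 respectively; the best ever achieved is 3 of 7.
From crossing 7 on, no configuration arises that was not already reachable earlier: only 26 distinct safe configurations (who is on which side, and where the rowboat is) can ever be reached, none of them has everyone across, and every continuation just revisits them. So no valid plan exists.

No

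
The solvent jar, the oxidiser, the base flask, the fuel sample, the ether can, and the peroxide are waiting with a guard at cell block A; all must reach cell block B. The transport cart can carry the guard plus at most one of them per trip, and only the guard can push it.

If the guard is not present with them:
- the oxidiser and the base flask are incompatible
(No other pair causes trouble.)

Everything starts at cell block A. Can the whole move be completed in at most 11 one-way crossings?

Yes — this plan uses 11 crossings (≤ 11):
1. Guard goes to cell block B with the oxidiser.  [cell block A: the base flask, the ether can, the fuel sample, the peroxide, the solvent jar | cell block B: the oxidiser]
2. Guard goes back to cell block A alone.  [cell block A: the base flask, the ether can, the fuel sample, the peroxide, the solvent jar | cell block B: the oxidiser]
3. Guard goes to cell block B with the solvent jar.  [cell block A: the base flask, the ether can, the fuel sample, the peroxide | cell block B: the oxidiser, the solvent jar]
4. Guard goes back to cell block A alone.  [cell block A: the base flask, the ether can, the fuel sample, the peroxide | cell block B: the oxidiser, the solvent jar]
5. Guard goes to cell block B with the fuel sample.  [cell block A: the base flask, the ether can, the peroxide | cell block B: the fuel sample, the oxidiser, the solvent jar]
6. Guard goes back to cell block A alone.  [cell block A: the base flask, the ether can, the peroxide | cell block B: the fuel sample, the oxidiser, the solvent jar]
7. Guard goes to cell block B with the ether can.  [cell block A: the base flask, the peroxide | cell block B: the ether can, the fuel sample, the oxidiser, the solvent jar]
8. Guard goes back to cell block A alone.  [cell block A: the base flask, the peroxide | cell block B: the ether can, the fuel sample, the oxidiser, the solvent jar]
9. Guard goes to cell block B with the peroxide.  [cell block A: the base flask | cell block B: the ether can, the fuel sample, the oxidiser, the peroxide, the solvent jar]
10. Guard goes back to cell block A alone.  [cell block A: the base flask | cell block B: the ether can, the fuel sample, the oxidiser, the peroxide, the solvent jar]
11. Guard goes to cell block B with the base flask.  [cell block A: — | cell block B: the base flask, the ether can, the fuel sample, the oxidiser, the peroxide, the solvent jar]

Yes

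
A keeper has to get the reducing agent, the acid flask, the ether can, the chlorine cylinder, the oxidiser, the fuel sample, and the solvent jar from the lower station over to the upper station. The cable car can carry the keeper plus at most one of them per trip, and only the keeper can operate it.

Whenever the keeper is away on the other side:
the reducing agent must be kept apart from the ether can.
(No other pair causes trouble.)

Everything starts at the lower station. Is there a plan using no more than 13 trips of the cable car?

Yes — this plan uses 13 crossings (≤ 13):
1. Keeper goes to the upper station with the reducing agent.  [the lower station: the acid flask, the chlorine cylinder, the ether can, the fuel sample, the oxidiser, the solvent jar | the upper station: the reducing agent]
2. Keeper goes back to the lower station alone.  [the lower station: the acid flask, the chlorine cylinder, the ether can, the fuel sample, the oxidiser, the solvent jar | the upper station: the reducing agent]
3. Keeper goes to the upper station with the acid flask.  [the lower station: the chlorine cylinder, the ether can, the fuel sample, the oxidiser, the solvent jar | the upper station: the acid flask, the reducing agent]
4. Keeper goes back to the lower station alone.  [the lower station: the chlorine cylinder, the ether can, the fuel sample, the oxidiser, the solvent jar | the upper station: the acid flask, the reducing agent]
5. Keeper goes to the upper station with the chlorine cylinder.  [the lower station: the ether can, the fuel sample, the oxidiser, the solvent jar | the upper station: the acid flask, the chlorine cylinder, the reducing agent]
6. Keeper goes back to the lower station alone.  [the lower station: the ether can, the fuel sample, the oxidiser, the solvent jar | the upper station: the acid flask, the chlorine cylinder, the reducing agent]
7. Keeper goes to the upper station with the oxidiser.  [the lower station: the ether can, the fuel sample, the solvent jar | the upper station: the acid flask, the chlorine cylinder, the oxidiser, the reducing agent]
8. Keeper goes back to the lower station alone.  [the lower station: the ether can, the fuel sample, the solvent jar | the upper station: the acid flask, the chlorine cylinder, the oxidiser, the reducing agent]
9. Keeper goes to the upper station with the fuel sample.  [the lower station: the ether can, the solvent jar | the upper station: the acid flask, the chlorine cylinder, the fuel sample, the oxidiser, the reducing agent]
10. Keeper goes back to the lower station alone.  [the lower station: the ether can, the solvent jar | the upper station: the acid flask, the chlorine cylinder, the fuel sample, the oxidiser, the reducing agent]
11. Keeper goes to the upper station with the solvent jar.  [the lower station: the ether can | the upper station: the acid flask, the chlorine cylinder, the fuel sample, the oxidiser, the reducing agent, the solvent jar]
12. Keeper goes back to the lower station alone.  [the lower station: the ether can | the upper station: the acid flask, the chlorine cylinder, the fuel sample, the oxidiser, the reducing agent, the solvent jar]
13. Keeper goes to the upper station with the ether can.  [the lower station: — | the upper station: the acid flask, the chlorine cylinder, the ether can, the fuel sample, the oxidiser, the reducing agent, the solvent jar]

Yes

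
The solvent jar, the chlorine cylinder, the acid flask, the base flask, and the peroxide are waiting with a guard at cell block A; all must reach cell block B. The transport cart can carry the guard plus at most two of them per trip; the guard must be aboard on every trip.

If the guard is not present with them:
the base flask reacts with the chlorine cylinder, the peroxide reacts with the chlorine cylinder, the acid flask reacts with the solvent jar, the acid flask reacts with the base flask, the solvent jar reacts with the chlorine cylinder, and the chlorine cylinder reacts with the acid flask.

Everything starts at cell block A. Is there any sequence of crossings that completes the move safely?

1. Guard goes to cell block B with the acid flask and the chlorine cylinder.  [cell block A: the base flask, the peroxide, the solvent jar | cell block B: the acid flask, the chlorine cylinder]
2. Guard goes back to cell block A with the chlorine cylinder.  [cell block A: the base flask, the chlorine cylinder, the peroxide, the solvent jar | cell block B: the acid flask]
3. Guard goes to cell block B with the chlorine cylinder and the peroxide.  [cell block A: the base flask, the solvent jar | cell block B: the acid flask, the chlorine cylinder, the peroxide]
4. Guard goes back to cell block A with the chlorine cylinder.  [cell block A: the base flask, the chlorine cylinder, the solvent jar | cell block B: the acid flask, the peroxide]
5. Guard goes to cell block B with the base flask and the solvent jar.  [cell block A: the chlorine cylinder | cell block B: the acid flask, the base flask, the peroxide, the solvent jar]
6. Guard goes back to cell block A with the acid flask.  [cell block A: the acid flask, the chlorine cylinder | cell block B: the base flask, the peroxide, the solvent jar]
7. Guard goes to cell block B with the acid flask and the chlorine cylinder.  [cell block A: — | cell block B: the acid flask, the base flask, the chlorine cylinder, the peroxide, the solvent jar]

Yes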